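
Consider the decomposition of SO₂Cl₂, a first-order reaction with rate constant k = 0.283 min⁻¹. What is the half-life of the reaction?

2.449 min

Step 1: For a first-order reaction, t₁/₂ = ln(2)/k
Step 2: t₁/₂ = ln(2)/0.283
Step 3: t₁/₂ = 0.6931/0.283 = 2.449 min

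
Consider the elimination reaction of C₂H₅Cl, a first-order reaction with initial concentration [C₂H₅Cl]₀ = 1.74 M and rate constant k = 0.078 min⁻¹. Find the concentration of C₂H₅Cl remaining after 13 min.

0.6312 M

Step 1: For a first-order reaction: [C₂H₅Cl] = [C₂H₅Cl]₀ × e^(-kt)
Step 2: [C₂H₅Cl] = 1.74 × e^(-0.078 × 13)
Step 3: [C₂H₅Cl] = 1.74 × e^(-1.014)
Step 4: [C₂H₅Cl] = 1.74 × 0.362765 = 0.6312 M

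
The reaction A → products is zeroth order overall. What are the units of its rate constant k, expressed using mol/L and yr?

mol/L·yr⁻¹

Step 1: For overall order n, rate = k × (concentration)^n.
Step 2: Rate has units mol/L·yr⁻¹; concentration term has units (mol/L)^0.
Step 3: k = rate / (concentration)^n, so units of k = (mol/L)^(1-0)·yr⁻¹ = mol/L·yr⁻¹.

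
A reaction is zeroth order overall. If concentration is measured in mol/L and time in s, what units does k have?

mol/L·s⁻¹

Step 1: For overall order n, rate = k × (concentration)^n.
Step 2: Rate has units mol/L·s⁻¹; concentration term has units (mol/L)^0.
Step 3: k = rate / (concentration)^n, so units of k = (mol/L)^(1-0)·s⁻¹ = mol/L·s⁻¹.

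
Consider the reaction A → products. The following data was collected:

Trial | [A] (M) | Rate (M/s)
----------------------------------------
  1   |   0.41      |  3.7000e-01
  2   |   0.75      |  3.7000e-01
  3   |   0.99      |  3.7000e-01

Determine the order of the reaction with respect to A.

zeroth order (0)

Step 1: Compare trials - when concentration changes, rate stays constant.
Step 2: rate₂/rate₁ = 3.7000e-01/3.7000e-01 = 1
Step 3: [A]₂/[A]₁ = 0.75/0.41 = 1.829
Step 4: Since rate ratio ≈ (conc ratio)^0, the reaction is zeroth order.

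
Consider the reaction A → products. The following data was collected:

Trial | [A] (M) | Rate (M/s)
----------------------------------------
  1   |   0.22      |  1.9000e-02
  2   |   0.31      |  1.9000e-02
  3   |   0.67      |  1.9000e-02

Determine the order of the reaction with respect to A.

zeroth order (0)

Step 1: Compare trials - when concentration changes, rate stays constant.
Step 2: rate₂/rate₁ = 1.9000e-02/1.9000e-02 = 1
Step 3: [A]₂/[A]₁ = 0.31/0.22 = 1.409
Step 4: Since rate ratio ≈ (conc ratio)^0, the reaction is zeroth order.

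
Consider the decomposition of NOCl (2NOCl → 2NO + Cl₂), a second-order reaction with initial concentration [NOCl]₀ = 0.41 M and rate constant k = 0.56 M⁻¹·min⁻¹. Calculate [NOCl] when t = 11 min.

0.1163 M

Step 1: For a second-order reaction: 1/[NOCl] = 1/[NOCl]₀ + kt
Step 2: 1/[NOCl] = 1/0.41 + 0.56 × 11
Step 3: 1/[NOCl] = 2.439 + 6.16 = 8.599
Step 4: [NOCl] = 1/8.599 = 0.1163 M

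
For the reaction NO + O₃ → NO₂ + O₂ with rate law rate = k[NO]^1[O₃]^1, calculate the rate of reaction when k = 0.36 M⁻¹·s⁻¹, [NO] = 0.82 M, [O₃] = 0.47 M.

0.1387 M/s

Step 1: The rate law is rate = k[NO]^1[O₃]^1
Step 2: Substitute: rate = 0.36 × (0.82)^1 × (0.47)^1
Step 3: rate = 0.36 × 0.82 × 0.47 = 0.138744 M/s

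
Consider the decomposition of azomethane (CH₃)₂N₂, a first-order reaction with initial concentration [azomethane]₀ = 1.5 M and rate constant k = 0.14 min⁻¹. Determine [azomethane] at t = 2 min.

1.134 M

Step 1: For a first-order reaction: [azomethane] = [azomethane]₀ × e^(-kt)
Step 2: [azomethane] = 1.5 × e^(-0.14 × 2)
Step 3: [azomethane] = 1.5 × e^(-0.28)
Step 4: [azomethane] = 1.5 × 0.755784 = 1.134 M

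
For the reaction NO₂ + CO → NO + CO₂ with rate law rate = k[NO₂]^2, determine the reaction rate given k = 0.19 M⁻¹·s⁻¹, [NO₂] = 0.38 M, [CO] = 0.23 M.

0.02744 M/s

Step 1: The rate law is rate = k[NO₂]^2
Step 2: Note that the rate does not depend on [CO] (zero order in CO).
Step 3: rate = 0.19 × (0.38)^2 = 0.027436 M/s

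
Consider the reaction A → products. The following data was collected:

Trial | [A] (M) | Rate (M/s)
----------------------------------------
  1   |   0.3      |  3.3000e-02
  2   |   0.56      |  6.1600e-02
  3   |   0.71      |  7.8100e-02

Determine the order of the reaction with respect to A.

first order (1)

Step 1: Compare trials to find order n where rate₂/rate₁ = ([A]₂/[A]₁)^n
Step 2: rate₂/rate₁ = 6.1600e-02/3.3000e-02 = 1.867
Step 3: [A]₂/[A]₁ = 0.56/0.3 = 1.867
Step 4: n = ln(1.867)/ln(1.867) = 1.00 ≈ 1
Step 5: The reaction is first order in A.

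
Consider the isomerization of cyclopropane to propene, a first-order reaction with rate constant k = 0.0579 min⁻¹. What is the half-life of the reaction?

11.97 min

Step 1: For a first-order reaction, t₁/₂ = ln(2)/k
Step 2: t₁/₂ = ln(2)/0.0579
Step 3: t₁/₂ = 0.6931/0.0579 = 11.97 min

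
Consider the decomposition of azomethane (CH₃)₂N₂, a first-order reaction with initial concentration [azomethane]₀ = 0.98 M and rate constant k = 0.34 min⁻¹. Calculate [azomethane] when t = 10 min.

0.03271 M

Step 1: For a first-order reaction: [azomethane] = [azomethane]₀ × e^(-kt)
Step 2: [azomethane] = 0.98 × e^(-0.34 × 10)
Step 3: [azomethane] = 0.98 × e^(-3.4)
Step 4: [azomethane] = 0.98 × 0.0333733 = 0.03271 M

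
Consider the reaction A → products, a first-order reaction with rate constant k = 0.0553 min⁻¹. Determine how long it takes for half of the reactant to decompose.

12.53 min

Step 1: For a first-order reaction, t₁/₂ = ln(2)/k
Step 2: t₁/₂ = ln(2)/0.0553
Step 3: t₁/₂ = 0.6931/0.0553 = 12.53 min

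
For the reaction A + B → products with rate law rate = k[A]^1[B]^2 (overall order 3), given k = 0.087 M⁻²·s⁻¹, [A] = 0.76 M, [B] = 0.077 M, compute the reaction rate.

0.000392 M/s

Step 1: The rate law is rate = k[A]^1[B]^2, overall order = 1+2 = 3
Step 2: Substitute values: rate = 0.087 × (0.76)^1 × (0.077)^2
Step 3: rate = 0.087 × 0.76 × 0.005929 = 0.000392025 M/s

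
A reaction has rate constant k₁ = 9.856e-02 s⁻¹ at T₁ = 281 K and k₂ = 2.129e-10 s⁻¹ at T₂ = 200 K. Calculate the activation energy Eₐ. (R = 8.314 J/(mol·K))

115.1 kJ/mol

Step 1: Use the two-temperature Arrhenius form: ln(k₂/k₁) = -Eₐ/R × (1/T₂ - 1/T₁)
Step 2: ln(k₂/k₁) = ln(2.129e-10/9.856e-02) = ln(2.16011e-09) = -19.9531
Step 3: 1/T₂ - 1/T₁ = 1/200 - 1/281 = 1.441281e-03 K⁻¹
Step 4: Eₐ = -R × ln(k₂/k₁) / (1/T₂ - 1/T₁) = -8.314 × -19.9531 / 1.441281e-03
Step 5: Eₐ = 1.1510e+05 J/mol = 115.1 kJ/mol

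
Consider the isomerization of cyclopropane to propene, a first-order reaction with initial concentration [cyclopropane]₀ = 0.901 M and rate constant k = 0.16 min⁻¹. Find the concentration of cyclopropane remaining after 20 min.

0.03673 M

Step 1: For a first-order reaction: [cyclopropane] = [cyclopropane]₀ × e^(-kt)
Step 2: [cyclopropane] = 0.901 × e^(-0.16 × 20)
Step 3: [cyclopropane] = 0.901 × e^(-3.2)
Step 4: [cyclopropane] = 0.901 × 0.0407622 = 0.03673 M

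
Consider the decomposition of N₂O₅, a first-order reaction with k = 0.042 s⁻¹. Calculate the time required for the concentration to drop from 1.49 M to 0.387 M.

32.1 s

Step 1: For first-order: t = ln([N₂O₅]₀/[N₂O₅])/k
Step 2: t = ln(1.49/0.387)/0.042
Step 3: t = ln(3.85)/0.042
Step 4: t = 1.348/0.042 = 32.1 s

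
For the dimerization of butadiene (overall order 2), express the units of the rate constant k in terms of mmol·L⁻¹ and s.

(mmol·L⁻¹)⁻¹·s⁻¹

Step 1: For overall order n, rate = k × (concentration)^n.
Step 2: Rate has units mmol·L⁻¹·s⁻¹; concentration term has units (mmol·L⁻¹)^2.
Step 3: k = rate / (concentration)^n, so units of k = (mmol·L⁻¹)^(1-2)·s⁻¹ = (mmol·L⁻¹)⁻¹·s⁻¹.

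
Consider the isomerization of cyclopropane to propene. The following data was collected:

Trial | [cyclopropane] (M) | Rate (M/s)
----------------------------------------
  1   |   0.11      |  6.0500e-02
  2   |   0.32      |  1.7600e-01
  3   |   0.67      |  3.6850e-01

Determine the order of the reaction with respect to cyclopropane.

first order (1)

Step 1: Compare trials to find order n where rate₂/rate₁ = ([cyclopropane]₂/[cyclopropane]₁)^n
Step 2: rate₂/rate₁ = 1.7600e-01/6.0500e-02 = 2.909
Step 3: [cyclopropane]₂/[cyclopropane]₁ = 0.32/0.11 = 2.909
Step 4: n = ln(2.909)/ln(2.909) = 1.00 ≈ 1
Step 5: The reaction is first order in cyclopropane.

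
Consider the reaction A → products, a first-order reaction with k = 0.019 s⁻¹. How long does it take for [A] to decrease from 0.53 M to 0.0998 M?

87.88 s

Step 1: For first-order: t = ln([A]₀/[A])/k
Step 2: t = ln(0.53/0.0998)/0.019
Step 3: t = ln(5.311)/0.019
Step 4: t = 1.67/0.019 = 87.88 s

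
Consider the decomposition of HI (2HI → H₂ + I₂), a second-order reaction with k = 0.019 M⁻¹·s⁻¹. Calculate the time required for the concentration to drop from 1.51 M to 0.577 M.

56.36 s

Step 1: For second-order: t = (1/[HI] - 1/[HI]₀)/k
Step 2: t = (1/0.577 - 1/1.51)/0.019
Step 3: t = (1.733 - 0.6623)/0.019
Step 4: t = 1.071/0.019 = 56.36 s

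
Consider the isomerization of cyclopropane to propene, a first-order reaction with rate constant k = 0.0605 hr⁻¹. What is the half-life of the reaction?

11.46 hr

Step 1: For a first-order reaction, t₁/₂ = ln(2)/k
Step 2: t₁/₂ = ln(2)/0.0605
Step 3: t₁/₂ = 0.6931/0.0605 = 11.46 hr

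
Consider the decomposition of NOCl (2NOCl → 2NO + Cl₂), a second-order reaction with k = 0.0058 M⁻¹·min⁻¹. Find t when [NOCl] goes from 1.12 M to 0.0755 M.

2130 min

Step 1: For second-order: t = (1/[NOCl] - 1/[NOCl]₀)/k
Step 2: t = (1/0.0755 - 1/1.12)/0.0058
Step 3: t = (13.25 - 0.8929)/0.0058
Step 4: t = 12.35/0.0058 = 2130 min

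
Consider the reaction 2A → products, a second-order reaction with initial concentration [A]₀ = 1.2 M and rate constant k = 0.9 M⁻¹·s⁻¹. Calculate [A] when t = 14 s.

0.07444 M

Step 1: For a second-order reaction: 1/[A] = 1/[A]₀ + kt
Step 2: 1/[A] = 1/1.2 + 0.9 × 14
Step 3: 1/[A] = 0.8333 + 12.6 = 13.43
Step 4: [A] = 1/13.43 = 0.07444 M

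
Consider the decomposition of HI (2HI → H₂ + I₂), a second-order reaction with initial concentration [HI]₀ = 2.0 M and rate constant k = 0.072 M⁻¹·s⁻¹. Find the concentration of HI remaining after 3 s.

1.397 M

Step 1: For a second-order reaction: 1/[HI] = 1/[HI]₀ + kt
Step 2: 1/[HI] = 1/2.0 + 0.072 × 3
Step 3: 1/[HI] = 0.5 + 0.216 = 0.716
Step 4: [HI] = 1/0.716 = 1.397 M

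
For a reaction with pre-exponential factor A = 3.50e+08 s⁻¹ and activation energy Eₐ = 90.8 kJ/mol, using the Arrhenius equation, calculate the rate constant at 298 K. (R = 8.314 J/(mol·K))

4.24e-08 s⁻¹

Step 1: Use the Arrhenius equation: k = A × exp(-Eₐ/RT)
Step 2: Convert Eₐ to J/mol: 90.8 kJ/mol = 90800 J/mol
Step 3: Calculate the exponent: -Eₐ/(RT) = -90800/(8.314 × 298) = -36.64878
Step 4: k = 3.50e+08 × exp(-36.64878)
Step 5: k = 3.50e+08 × 1.21238e-16 = 4.2433e-08 s⁻¹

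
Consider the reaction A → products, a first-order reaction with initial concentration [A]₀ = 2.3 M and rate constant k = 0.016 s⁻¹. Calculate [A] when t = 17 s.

1.752 M

Step 1: For a first-order reaction: [A] = [A]₀ × e^(-kt)
Step 2: [A] = 2.3 × e^(-0.016 × 17)
Step 3: [A] = 2.3 × e^(-0.272)
Step 4: [A] = 2.3 × 0.761854 = 1.752 M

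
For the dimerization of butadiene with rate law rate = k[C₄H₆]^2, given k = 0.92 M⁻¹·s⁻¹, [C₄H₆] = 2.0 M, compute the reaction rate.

3.68 M/s

Step 1: Identify the rate law: rate = k[C₄H₆]^2
Step 2: Substitute values: rate = 0.92 × (2.0)^2
Step 3: Calculate: rate = 0.92 × 4 = 3.68 M/s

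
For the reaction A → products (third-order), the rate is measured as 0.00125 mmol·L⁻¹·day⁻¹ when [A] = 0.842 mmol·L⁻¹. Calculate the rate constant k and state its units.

0.002094 (mmol·L⁻¹)⁻²·day⁻¹

Step 1: rate = k[A]^3, so k = rate / [A]^3.
Step 2: k = 0.00125 / (0.842)^3 = 0.00125 / 0.5969.
Step 3: k = 0.002094 (mmol·L⁻¹)⁻²·day⁻¹.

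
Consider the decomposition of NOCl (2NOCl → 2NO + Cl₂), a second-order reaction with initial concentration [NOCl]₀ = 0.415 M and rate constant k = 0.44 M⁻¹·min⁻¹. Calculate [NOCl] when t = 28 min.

0.06789 M

Step 1: For a second-order reaction: 1/[NOCl] = 1/[NOCl]₀ + kt
Step 2: 1/[NOCl] = 1/0.415 + 0.44 × 28
Step 3: 1/[NOCl] = 2.41 + 12.32 = 14.73
Step 4: [NOCl] = 1/14.73 = 0.06789 M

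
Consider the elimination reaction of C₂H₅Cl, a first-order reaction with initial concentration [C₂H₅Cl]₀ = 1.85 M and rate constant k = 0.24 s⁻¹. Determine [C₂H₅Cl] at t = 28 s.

0.002232 M

Step 1: For a first-order reaction: [C₂H₅Cl] = [C₂H₅Cl]₀ × e^(-kt)
Step 2: [C₂H₅Cl] = 1.85 × e^(-0.24 × 28)
Step 3: [C₂H₅Cl] = 1.85 × e^(-6.72)
Step 4: [C₂H₅Cl] = 1.85 × 0.00120654 = 0.002232 M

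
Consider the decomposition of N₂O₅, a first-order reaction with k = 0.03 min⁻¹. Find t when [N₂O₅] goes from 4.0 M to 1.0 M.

46.21 min

Step 1: For first-order: t = ln([N₂O₅]₀/[N₂O₅])/k
Step 2: t = ln(4.0/1.0)/0.03
Step 3: t = ln(4)/0.03
Step 4: t = 1.386/0.03 = 46.21 min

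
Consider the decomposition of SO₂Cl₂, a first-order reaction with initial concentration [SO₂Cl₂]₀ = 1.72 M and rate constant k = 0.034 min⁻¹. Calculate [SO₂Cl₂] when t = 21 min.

0.8423 M

Step 1: For a first-order reaction: [SO₂Cl₂] = [SO₂Cl₂]₀ × e^(-kt)
Step 2: [SO₂Cl₂] = 1.72 × e^(-0.034 × 21)
Step 3: [SO₂Cl₂] = 1.72 × e^(-0.714)
Step 4: [SO₂Cl₂] = 1.72 × 0.489682 = 0.8423 M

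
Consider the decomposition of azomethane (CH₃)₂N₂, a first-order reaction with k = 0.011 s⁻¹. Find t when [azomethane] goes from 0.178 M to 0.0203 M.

197.4 s

Step 1: For first-order: t = ln([azomethane]₀/[azomethane])/k
Step 2: t = ln(0.178/0.0203)/0.011
Step 3: t = ln(8.768)/0.011
Step 4: t = 2.171/0.011 = 197.4 s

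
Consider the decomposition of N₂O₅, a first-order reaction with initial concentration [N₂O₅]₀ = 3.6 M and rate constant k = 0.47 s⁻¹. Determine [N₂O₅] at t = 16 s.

0.001952 M

Step 1: For a first-order reaction: [N₂O₅] = [N₂O₅]₀ × e^(-kt)
Step 2: [N₂O₅] = 3.6 × e^(-0.47 × 16)
Step 3: [N₂O₅] = 3.6 × e^(-7.52)
Step 4: [N₂O₅] = 3.6 × 0.000542133 = 0.001952 M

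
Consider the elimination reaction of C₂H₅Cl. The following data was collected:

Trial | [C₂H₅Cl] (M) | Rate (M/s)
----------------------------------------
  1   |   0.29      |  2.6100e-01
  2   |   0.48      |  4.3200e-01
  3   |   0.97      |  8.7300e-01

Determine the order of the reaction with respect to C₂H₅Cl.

first order (1)

Step 1: Compare trials to find order n where rate₂/rate₁ = ([C₂H₅Cl]₂/[C₂H₅Cl]₁)^n
Step 2: rate₂/rate₁ = 4.3200e-01/2.6100e-01 = 1.655
Step 3: [C₂H₅Cl]₂/[C₂H₅Cl]₁ = 0.48/0.29 = 1.655
Step 4: n = ln(1.655)/ln(1.655) = 1.00 ≈ 1
Step 5: The reaction is first order in C₂H₅Cl.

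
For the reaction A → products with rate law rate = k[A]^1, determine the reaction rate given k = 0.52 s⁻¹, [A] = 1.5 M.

0.78 M/s

Step 1: Identify the rate law: rate = k[A]^1
Step 2: Substitute values: rate = 0.52 × (1.5)^1
Step 3: Calculate: rate = 0.52 × 1.5 = 0.78 M/s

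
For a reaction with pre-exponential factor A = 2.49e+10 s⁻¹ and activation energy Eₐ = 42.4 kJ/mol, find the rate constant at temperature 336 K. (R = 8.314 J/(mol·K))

6.37e+03 s⁻¹

Step 1: Use the Arrhenius equation: k = A × exp(-Eₐ/RT)
Step 2: Convert Eₐ to J/mol: 42.4 kJ/mol = 42400 J/mol
Step 3: Calculate the exponent: -Eₐ/(RT) = -42400/(8.314 × 336) = -15.17807
Step 4: k = 2.49e+10 × exp(-15.17807)
Step 5: k = 2.49e+10 × 2.56005e-07 = 6.3745e+03 s⁻¹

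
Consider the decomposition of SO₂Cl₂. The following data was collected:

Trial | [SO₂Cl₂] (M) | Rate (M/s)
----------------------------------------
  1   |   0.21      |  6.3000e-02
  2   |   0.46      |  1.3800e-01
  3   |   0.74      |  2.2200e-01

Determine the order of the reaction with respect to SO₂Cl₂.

first order (1)

Step 1: Compare trials to find order n where rate₂/rate₁ = ([SO₂Cl₂]₂/[SO₂Cl₂]₁)^n
Step 2: rate₂/rate₁ = 1.3800e-01/6.3000e-02 = 2.19
Step 3: [SO₂Cl₂]₂/[SO₂Cl₂]₁ = 0.46/0.21 = 2.19
Step 4: n = ln(2.19)/ln(2.19) = 1.00 ≈ 1
Step 5: The reaction is first order in SO₂Cl₂.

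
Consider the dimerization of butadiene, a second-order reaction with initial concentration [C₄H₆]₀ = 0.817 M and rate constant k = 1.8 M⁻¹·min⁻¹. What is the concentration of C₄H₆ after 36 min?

0.01515 M

Step 1: For a second-order reaction: 1/[C₄H₆] = 1/[C₄H₆]₀ + kt
Step 2: 1/[C₄H₆] = 1/0.817 + 1.8 × 36
Step 3: 1/[C₄H₆] = 1.224 + 64.8 = 66.02
Step 4: [C₄H₆] = 1/66.02 = 0.01515 M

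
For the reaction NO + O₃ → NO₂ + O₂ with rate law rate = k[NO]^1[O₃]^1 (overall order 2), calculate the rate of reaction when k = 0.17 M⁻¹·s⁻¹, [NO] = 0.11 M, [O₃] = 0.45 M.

0.008415 M/s

Step 1: The rate law is rate = k[NO]^1[O₃]^1, overall order = 1+1 = 2
Step 2: Substitute values: rate = 0.17 × (0.11)^1 × (0.45)^1
Step 3: rate = 0.17 × 0.11 × 0.45 = 0.008415 M/s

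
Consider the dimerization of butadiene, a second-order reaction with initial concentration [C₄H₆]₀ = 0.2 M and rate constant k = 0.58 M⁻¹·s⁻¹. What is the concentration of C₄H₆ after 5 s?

0.1266 M

Step 1: For a second-order reaction: 1/[C₄H₆] = 1/[C₄H₆]₀ + kt
Step 2: 1/[C₄H₆] = 1/0.2 + 0.58 × 5
Step 3: 1/[C₄H₆] = 5 + 2.9 = 7.9
Step 4: [C₄H₆] = 1/7.9 = 0.1266 M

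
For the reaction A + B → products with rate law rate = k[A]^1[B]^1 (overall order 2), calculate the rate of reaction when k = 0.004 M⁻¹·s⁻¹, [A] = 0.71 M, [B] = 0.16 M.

0.0004544 M/s

Step 1: The rate law is rate = k[A]^1[B]^1, overall order = 1+1 = 2
Step 2: Substitute values: rate = 0.004 × (0.71)^1 × (0.16)^1
Step 3: rate = 0.004 × 0.71 × 0.16 = 0.0004544 M/s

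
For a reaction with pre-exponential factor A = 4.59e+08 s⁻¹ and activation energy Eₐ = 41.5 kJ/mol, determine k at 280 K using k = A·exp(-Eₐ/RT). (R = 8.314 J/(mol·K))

8.31e+00 s⁻¹

Step 1: Use the Arrhenius equation: k = A × exp(-Eₐ/RT)
Step 2: Convert Eₐ to J/mol: 41.5 kJ/mol = 41500 J/mol
Step 3: Calculate the exponent: -Eₐ/(RT) = -41500/(8.314 × 280) = -17.82707
Step 4: k = 4.59e+08 × exp(-17.82707)
Step 5: k = 4.59e+08 × 1.81051e-08 = 8.3102e+00 s⁻¹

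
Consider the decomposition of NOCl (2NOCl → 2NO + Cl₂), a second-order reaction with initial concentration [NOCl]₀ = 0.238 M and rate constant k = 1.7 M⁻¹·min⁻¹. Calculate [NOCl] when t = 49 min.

0.01143 M

Step 1: For a second-order reaction: 1/[NOCl] = 1/[NOCl]₀ + kt
Step 2: 1/[NOCl] = 1/0.238 + 1.7 × 49
Step 3: 1/[NOCl] = 4.202 + 83.3 = 87.5
Step 4: [NOCl] = 1/87.5 = 0.01143 M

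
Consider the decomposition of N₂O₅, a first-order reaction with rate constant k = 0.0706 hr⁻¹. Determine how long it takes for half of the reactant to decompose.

9.818 hr

Step 1: For a first-order reaction, t₁/₂ = ln(2)/k
Step 2: t₁/₂ = ln(2)/0.0706
Step 3: t₁/₂ = 0.6931/0.0706 = 9.818 hr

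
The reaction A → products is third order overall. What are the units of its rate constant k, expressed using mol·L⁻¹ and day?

(mol·L⁻¹)⁻²·day⁻¹

Step 1: For overall order n, rate = k × (concentration)^n.
Step 2: Rate has units mol·L⁻¹·day⁻¹; concentration term has units (mol·L⁻¹)^3.
Step 3: k = rate / (concentration)^n, so units of k = (mol·L⁻¹)^(1-3)·day⁻¹ = (mol·L⁻¹)⁻²·day⁻¹.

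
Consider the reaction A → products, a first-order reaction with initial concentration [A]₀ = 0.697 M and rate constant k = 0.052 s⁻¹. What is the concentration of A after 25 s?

0.19 M

Step 1: For a first-order reaction: [A] = [A]₀ × e^(-kt)
Step 2: [A] = 0.697 × e^(-0.052 × 25)
Step 3: [A] = 0.697 × e^(-1.3)
Step 4: [A] = 0.697 × 0.272532 = 0.19 M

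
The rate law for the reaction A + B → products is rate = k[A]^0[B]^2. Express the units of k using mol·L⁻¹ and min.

(mol·L⁻¹)⁻¹·min⁻¹

Step 1: Overall order = 0 + 2 = 2.
Step 2: rate has units mol·L⁻¹·min⁻¹; [A]^0[B]^2 has units (mol·L⁻¹)^2.
Step 3: k = rate/([A]^0[B]^2), so units of k = (mol·L⁻¹)^(1-2)·min⁻¹ = (mol·L⁻¹)⁻¹·min⁻¹.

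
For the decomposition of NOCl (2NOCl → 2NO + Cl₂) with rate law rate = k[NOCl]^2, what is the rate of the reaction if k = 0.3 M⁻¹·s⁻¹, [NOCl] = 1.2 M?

0.432 M/s

Step 1: Identify the rate law: rate = k[NOCl]^2
Step 2: Substitute values: rate = 0.3 × (1.2)^2
Step 3: Calculate: rate = 0.3 × 1.44 = 0.432 M/s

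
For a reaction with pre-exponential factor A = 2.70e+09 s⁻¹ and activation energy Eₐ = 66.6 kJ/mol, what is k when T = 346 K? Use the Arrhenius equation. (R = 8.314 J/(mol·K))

2.38e-01 s⁻¹

Step 1: Use the Arrhenius equation: k = A × exp(-Eₐ/RT)
Step 2: Convert Eₐ to J/mol: 66.6 kJ/mol = 66600 J/mol
Step 3: Calculate the exponent: -Eₐ/(RT) = -66600/(8.314 × 346) = -23.15198
Step 4: k = 2.70e+09 × exp(-23.15198)
Step 5: k = 2.70e+09 × 8.81501e-11 = 2.3801e-01 s⁻¹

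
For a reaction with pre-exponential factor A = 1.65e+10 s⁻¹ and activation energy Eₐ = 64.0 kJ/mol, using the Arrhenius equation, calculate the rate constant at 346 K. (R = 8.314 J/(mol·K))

3.59e+00 s⁻¹

Step 1: Use the Arrhenius equation: k = A × exp(-Eₐ/RT)
Step 2: Convert Eₐ to J/mol: 64.0 kJ/mol = 64000 J/mol
Step 3: Calculate the exponent: -Eₐ/(RT) = -64000/(8.314 × 346) = -22.24815
Step 4: k = 1.65e+10 × exp(-22.24815)
Step 5: k = 1.65e+10 × 2.17646e-10 = 3.5912e+00 s⁻¹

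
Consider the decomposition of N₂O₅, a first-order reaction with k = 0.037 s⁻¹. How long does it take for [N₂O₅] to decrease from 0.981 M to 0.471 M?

19.83 s

Step 1: For first-order: t = ln([N₂O₅]₀/[N₂O₅])/k
Step 2: t = ln(0.981/0.471)/0.037
Step 3: t = ln(2.083)/0.037
Step 4: t = 0.7337/0.037 = 19.83 s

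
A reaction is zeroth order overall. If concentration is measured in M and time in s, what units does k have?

M·s⁻¹

Step 1: For overall order n, rate = k × (concentration)^n.
Step 2: Rate has units M·s⁻¹; concentration term has units M^0.
Step 3: k = rate / (concentration)^n, so units of k = M^(1-0)·s⁻¹ = M·s⁻¹.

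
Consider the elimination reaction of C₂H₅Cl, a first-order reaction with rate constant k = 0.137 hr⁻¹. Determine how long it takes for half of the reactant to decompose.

5.059 hr

Step 1: For a first-order reaction, t₁/₂ = ln(2)/k
Step 2: t₁/₂ = ln(2)/0.137
Step 3: t₁/₂ = 0.6931/0.137 = 5.059 hr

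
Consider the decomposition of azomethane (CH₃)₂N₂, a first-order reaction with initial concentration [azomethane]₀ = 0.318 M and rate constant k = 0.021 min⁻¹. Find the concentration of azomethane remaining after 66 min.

0.07952 M

Step 1: For a first-order reaction: [azomethane] = [azomethane]₀ × e^(-kt)
Step 2: [azomethane] = 0.318 × e^(-0.021 × 66)
Step 3: [azomethane] = 0.318 × e^(-1.386)
Step 4: [azomethane] = 0.318 × 0.250074 = 0.07952 M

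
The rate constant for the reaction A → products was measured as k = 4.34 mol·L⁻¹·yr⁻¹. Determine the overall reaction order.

zeroth order (0)

Step 1: The units of k for an nth-order reaction are (concentration)^(1-n)·(time)⁻¹.
Step 2: Here k has units mol·L⁻¹·yr⁻¹, so the concentration exponent is 1.
Step 3: 1 - n = 1 ⇒ n = 0. The reaction is zeroth order.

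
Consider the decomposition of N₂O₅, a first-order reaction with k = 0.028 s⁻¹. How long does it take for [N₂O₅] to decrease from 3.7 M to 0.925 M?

49.51 s

Step 1: For first-order: t = ln([N₂O₅]₀/[N₂O₅])/k
Step 2: t = ln(3.7/0.925)/0.028
Step 3: t = ln(4)/0.028
Step 4: t = 1.386/0.028 = 49.51 s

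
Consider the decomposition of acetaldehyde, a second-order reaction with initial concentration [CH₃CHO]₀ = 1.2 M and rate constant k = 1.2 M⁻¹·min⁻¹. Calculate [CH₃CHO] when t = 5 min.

0.1463 M

Step 1: For a second-order reaction: 1/[CH₃CHO] = 1/[CH₃CHO]₀ + kt
Step 2: 1/[CH₃CHO] = 1/1.2 + 1.2 × 5
Step 3: 1/[CH₃CHO] = 0.8333 + 6 = 6.833
Step 4: [CH₃CHO] = 1/6.833 = 0.1463 M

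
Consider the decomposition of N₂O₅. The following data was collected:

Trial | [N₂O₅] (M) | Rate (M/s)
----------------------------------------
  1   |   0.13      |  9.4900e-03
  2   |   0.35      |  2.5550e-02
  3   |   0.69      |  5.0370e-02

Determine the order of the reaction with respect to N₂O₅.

first order (1)

Step 1: Compare trials to find order n where rate₂/rate₁ = ([N₂O₅]₂/[N₂O₅]₁)^n
Step 2: rate₂/rate₁ = 2.5550e-02/9.4900e-03 = 2.692
Step 3: [N₂O₅]₂/[N₂O₅]₁ = 0.35/0.13 = 2.692
Step 4: n = ln(2.692)/ln(2.692) = 1.00 ≈ 1
Step 5: The reaction is first order in N₂O₅.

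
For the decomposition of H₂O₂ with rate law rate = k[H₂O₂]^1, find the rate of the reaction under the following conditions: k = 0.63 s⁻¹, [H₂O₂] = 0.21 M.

0.1323 M/s

Step 1: Identify the rate law: rate = k[H₂O₂]^1
Step 2: Substitute values: rate = 0.63 × (0.21)^1
Step 3: Calculate: rate = 0.63 × 0.21 = 0.1323 M/s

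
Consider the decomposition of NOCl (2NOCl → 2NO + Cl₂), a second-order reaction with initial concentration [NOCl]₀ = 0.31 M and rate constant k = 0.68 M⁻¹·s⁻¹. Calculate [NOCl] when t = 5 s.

0.1509 M

Step 1: For a second-order reaction: 1/[NOCl] = 1/[NOCl]₀ + kt
Step 2: 1/[NOCl] = 1/0.31 + 0.68 × 5
Step 3: 1/[NOCl] = 3.226 + 3.4 = 6.626
Step 4: [NOCl] = 1/6.626 = 0.1509 M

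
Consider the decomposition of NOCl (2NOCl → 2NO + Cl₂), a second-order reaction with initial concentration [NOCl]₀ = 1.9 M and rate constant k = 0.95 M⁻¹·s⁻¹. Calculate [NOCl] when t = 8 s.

0.1231 M

Step 1: For a second-order reaction: 1/[NOCl] = 1/[NOCl]₀ + kt
Step 2: 1/[NOCl] = 1/1.9 + 0.95 × 8
Step 3: 1/[NOCl] = 0.5263 + 7.6 = 8.126
Step 4: [NOCl] = 1/8.126 = 0.1231 M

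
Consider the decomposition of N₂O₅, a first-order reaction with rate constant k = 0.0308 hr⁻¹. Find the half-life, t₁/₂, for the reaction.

22.5 hr

Step 1: For a first-order reaction, t₁/₂ = ln(2)/k
Step 2: t₁/₂ = ln(2)/0.0308
Step 3: t₁/₂ = 0.6931/0.0308 = 22.5 hr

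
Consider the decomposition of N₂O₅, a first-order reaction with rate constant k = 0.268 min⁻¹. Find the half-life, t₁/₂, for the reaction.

2.586 min

Step 1: For a first-order reaction, t₁/₂ = ln(2)/k
Step 2: t₁/₂ = ln(2)/0.268
Step 3: t₁/₂ = 0.6931/0.268 = 2.586 min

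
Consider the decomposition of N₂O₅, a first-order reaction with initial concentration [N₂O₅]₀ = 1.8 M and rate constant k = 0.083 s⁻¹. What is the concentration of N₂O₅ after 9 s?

0.8528 M

Step 1: For a first-order reaction: [N₂O₅] = [N₂O₅]₀ × e^(-kt)
Step 2: [N₂O₅] = 1.8 × e^(-0.083 × 9)
Step 3: [N₂O₅] = 1.8 × e^(-0.747)
Step 4: [N₂O₅] = 1.8 × 0.473786 = 0.8528 M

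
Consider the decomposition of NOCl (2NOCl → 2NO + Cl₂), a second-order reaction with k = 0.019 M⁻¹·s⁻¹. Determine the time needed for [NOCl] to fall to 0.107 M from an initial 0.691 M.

415.7 s

Step 1: For second-order: t = (1/[NOCl] - 1/[NOCl]₀)/k
Step 2: t = (1/0.107 - 1/0.691)/0.019
Step 3: t = (9.346 - 1.447)/0.019
Step 4: t = 7.899/0.019 = 415.7 s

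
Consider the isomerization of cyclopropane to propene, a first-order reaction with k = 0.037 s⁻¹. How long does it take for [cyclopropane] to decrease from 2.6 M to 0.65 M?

37.47 s

Step 1: For first-order: t = ln([cyclopropane]₀/[cyclopropane])/k
Step 2: t = ln(2.6/0.65)/0.037
Step 3: t = ln(4)/0.037
Step 4: t = 1.386/0.037 = 37.47 s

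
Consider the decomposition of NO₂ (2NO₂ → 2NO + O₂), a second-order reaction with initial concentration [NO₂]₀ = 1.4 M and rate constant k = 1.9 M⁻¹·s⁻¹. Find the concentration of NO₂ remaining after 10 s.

0.05072 M

Step 1: For a second-order reaction: 1/[NO₂] = 1/[NO₂]₀ + kt
Step 2: 1/[NO₂] = 1/1.4 + 1.9 × 10
Step 3: 1/[NO₂] = 0.7143 + 19 = 19.71
Step 4: [NO₂] = 1/19.71 = 0.05072 M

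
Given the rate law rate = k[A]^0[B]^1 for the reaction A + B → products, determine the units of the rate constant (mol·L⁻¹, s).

s⁻¹

Step 1: Overall order = 0 + 1 = 1.
Step 2: rate has units mol·L⁻¹·s⁻¹; [A]^0[B]^1 has units (mol·L⁻¹)^1.
Step 3: k = rate/([A]^0[B]^1), so units of k = (mol·L⁻¹)^(1-1)·s⁻¹ = s⁻¹.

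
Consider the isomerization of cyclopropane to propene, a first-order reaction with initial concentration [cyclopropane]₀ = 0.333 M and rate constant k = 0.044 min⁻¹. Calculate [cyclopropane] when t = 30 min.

0.08896 M

Step 1: For a first-order reaction: [cyclopropane] = [cyclopropane]₀ × e^(-kt)
Step 2: [cyclopropane] = 0.333 × e^(-0.044 × 30)
Step 3: [cyclopropane] = 0.333 × e^(-1.32)
Step 4: [cyclopropane] = 0.333 × 0.267135 = 0.08896 M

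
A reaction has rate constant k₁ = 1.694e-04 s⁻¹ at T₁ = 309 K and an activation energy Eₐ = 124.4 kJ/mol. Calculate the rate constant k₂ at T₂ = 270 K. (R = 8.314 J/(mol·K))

1.553e-07 s⁻¹

Step 1: Use the two-temperature Arrhenius form: ln(k₂/k₁) = -Eₐ/R × (1/T₂ - 1/T₁)
Step 2: Convert Eₐ to J/mol: 124.4 kJ/mol = 124400 J/mol
Step 3: 1/T₂ - 1/T₁ = 1/270 - 1/309 = 4.674577e-04 K⁻¹
Step 4: ln(k₂/k₁) = -124400/8.314 × 4.674577e-04 = -6.99444
Step 5: k₂ = k₁ × exp(-6.99444) = 1.694e-04 × 9.16966e-04 = 1.553e-07 s⁻¹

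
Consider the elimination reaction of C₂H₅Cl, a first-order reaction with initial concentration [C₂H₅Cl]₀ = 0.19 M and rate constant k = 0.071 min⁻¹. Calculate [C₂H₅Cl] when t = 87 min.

0.0003946 M

Step 1: For a first-order reaction: [C₂H₅Cl] = [C₂H₅Cl]₀ × e^(-kt)
Step 2: [C₂H₅Cl] = 0.19 × e^(-0.071 × 87)
Step 3: [C₂H₅Cl] = 0.19 × e^(-6.177)
Step 4: [C₂H₅Cl] = 0.19 × 0.00207665 = 0.0003946 M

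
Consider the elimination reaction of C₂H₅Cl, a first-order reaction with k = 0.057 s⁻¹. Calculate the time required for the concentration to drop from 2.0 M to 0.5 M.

24.32 s

Step 1: For first-order: t = ln([C₂H₅Cl]₀/[C₂H₅Cl])/k
Step 2: t = ln(2.0/0.5)/0.057
Step 3: t = ln(4)/0.057
Step 4: t = 1.386/0.057 = 24.32 s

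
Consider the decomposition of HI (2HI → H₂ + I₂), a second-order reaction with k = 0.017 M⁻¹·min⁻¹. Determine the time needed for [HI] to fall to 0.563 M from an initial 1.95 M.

74.32 min

Step 1: For second-order: t = (1/[HI] - 1/[HI]₀)/k
Step 2: t = (1/0.563 - 1/1.95)/0.017
Step 3: t = (1.776 - 0.5128)/0.017
Step 4: t = 1.263/0.017 = 74.32 min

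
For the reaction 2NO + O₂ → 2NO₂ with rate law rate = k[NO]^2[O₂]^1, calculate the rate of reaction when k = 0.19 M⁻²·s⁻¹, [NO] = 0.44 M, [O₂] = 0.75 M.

0.02759 M/s

Step 1: The rate law is rate = k[NO]^2[O₂]^1
Step 2: Substitute: rate = 0.19 × (0.44)^2 × (0.75)^1
Step 3: rate = 0.19 × 0.1936 × 0.75 = 0.027588 M/s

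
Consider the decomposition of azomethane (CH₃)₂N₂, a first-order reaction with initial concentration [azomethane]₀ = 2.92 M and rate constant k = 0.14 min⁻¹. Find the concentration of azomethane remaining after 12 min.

0.5442 M

Step 1: For a first-order reaction: [azomethane] = [azomethane]₀ × e^(-kt)
Step 2: [azomethane] = 2.92 × e^(-0.14 × 12)
Step 3: [azomethane] = 2.92 × e^(-1.68)
Step 4: [azomethane] = 2.92 × 0.186374 = 0.5442 M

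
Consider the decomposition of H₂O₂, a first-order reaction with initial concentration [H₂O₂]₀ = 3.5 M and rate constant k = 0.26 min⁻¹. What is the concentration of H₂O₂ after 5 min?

0.9539 M

Step 1: For a first-order reaction: [H₂O₂] = [H₂O₂]₀ × e^(-kt)
Step 2: [H₂O₂] = 3.5 × e^(-0.26 × 5)
Step 3: [H₂O₂] = 3.5 × e^(-1.3)
Step 4: [H₂O₂] = 3.5 × 0.272532 = 0.9539 M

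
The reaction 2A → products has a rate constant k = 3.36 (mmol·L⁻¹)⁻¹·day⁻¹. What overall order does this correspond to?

second order (2)

Step 1: The units of k for an nth-order reaction are (concentration)^(1-n)·(time)⁻¹.
Step 2: Here k has units (mmol·L⁻¹)⁻¹·day⁻¹, so the concentration exponent is -1.
Step 3: 1 - n = -1 ⇒ n = 2. The reaction is second order.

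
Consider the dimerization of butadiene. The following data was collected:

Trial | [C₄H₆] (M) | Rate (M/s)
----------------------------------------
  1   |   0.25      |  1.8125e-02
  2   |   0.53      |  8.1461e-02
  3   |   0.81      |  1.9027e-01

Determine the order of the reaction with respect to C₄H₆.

second order (2)

Step 1: Compare trials to find order n where rate₂/rate₁ = ([C₄H₆]₂/[C₄H₆]₁)^n
Step 2: rate₂/rate₁ = 8.1461e-02/1.8125e-02 = 4.494
Step 3: [C₄H₆]₂/[C₄H₆]₁ = 0.53/0.25 = 2.12
Step 4: n = ln(4.494)/ln(2.12) = 2.00 ≈ 2
Step 5: The reaction is second order in C₄H₆.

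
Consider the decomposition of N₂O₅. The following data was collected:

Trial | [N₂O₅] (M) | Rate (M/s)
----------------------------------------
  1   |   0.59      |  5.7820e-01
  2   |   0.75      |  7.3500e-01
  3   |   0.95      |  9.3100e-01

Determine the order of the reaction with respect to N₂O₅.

first order (1)

Step 1: Compare trials to find order n where rate₂/rate₁ = ([N₂O₅]₂/[N₂O₅]₁)^n
Step 2: rate₂/rate₁ = 7.3500e-01/5.7820e-01 = 1.271
Step 3: [N₂O₅]₂/[N₂O₅]₁ = 0.75/0.59 = 1.271
Step 4: n = ln(1.271)/ln(1.271) = 1.00 ≈ 1
Step 5: The reaction is first order in N₂O₅.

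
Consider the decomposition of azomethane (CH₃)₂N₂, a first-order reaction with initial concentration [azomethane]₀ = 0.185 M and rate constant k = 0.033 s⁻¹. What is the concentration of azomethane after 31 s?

0.06651 M

Step 1: For a first-order reaction: [azomethane] = [azomethane]₀ × e^(-kt)
Step 2: [azomethane] = 0.185 × e^(-0.033 × 31)
Step 3: [azomethane] = 0.185 × e^(-1.023)
Step 4: [azomethane] = 0.185 × 0.359515 = 0.06651 M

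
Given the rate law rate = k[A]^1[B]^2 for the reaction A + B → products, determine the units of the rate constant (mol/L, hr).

(mol/L)⁻²·hr⁻¹

Step 1: Overall order = 1 + 2 = 3.
Step 2: rate has units mol/L·hr⁻¹; [A]^1[B]^2 has units (mol/L)^3.
Step 3: k = rate/([A]^1[B]^2), so units of k = (mol/L)^(1-3)·hr⁻¹ = (mol/L)⁻²·hr⁻¹.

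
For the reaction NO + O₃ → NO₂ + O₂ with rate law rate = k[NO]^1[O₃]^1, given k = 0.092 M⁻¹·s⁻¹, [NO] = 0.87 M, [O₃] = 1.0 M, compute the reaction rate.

0.08004 M/s

Step 1: The rate law is rate = k[NO]^1[O₃]^1
Step 2: Substitute: rate = 0.092 × (0.87)^1 × (1.0)^1
Step 3: rate = 0.092 × 0.87 × 1 = 0.08004 M/s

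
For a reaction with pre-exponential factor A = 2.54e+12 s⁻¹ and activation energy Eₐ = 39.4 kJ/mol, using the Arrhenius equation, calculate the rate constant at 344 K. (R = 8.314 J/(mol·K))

2.64e+06 s⁻¹

Step 1: Use the Arrhenius equation: k = A × exp(-Eₐ/RT)
Step 2: Convert Eₐ to J/mol: 39.4 kJ/mol = 39400 J/mol
Step 3: Calculate the exponent: -Eₐ/(RT) = -39400/(8.314 × 344) = -13.77615
Step 4: k = 2.54e+12 × exp(-13.77615)
Step 5: k = 2.54e+12 × 1.04015e-06 = 2.6420e+06 s⁻¹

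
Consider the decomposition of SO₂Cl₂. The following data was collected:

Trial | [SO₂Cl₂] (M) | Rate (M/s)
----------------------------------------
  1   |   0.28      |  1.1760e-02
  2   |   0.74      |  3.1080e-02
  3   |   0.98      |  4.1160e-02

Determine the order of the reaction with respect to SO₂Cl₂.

first order (1)

Step 1: Compare trials to find order n where rate₂/rate₁ = ([SO₂Cl₂]₂/[SO₂Cl₂]₁)^n
Step 2: rate₂/rate₁ = 3.1080e-02/1.1760e-02 = 2.643
Step 3: [SO₂Cl₂]₂/[SO₂Cl₂]₁ = 0.74/0.28 = 2.643
Step 4: n = ln(2.643)/ln(2.643) = 1.00 ≈ 1
Step 5: The reaction is first order in SO₂Cl₂.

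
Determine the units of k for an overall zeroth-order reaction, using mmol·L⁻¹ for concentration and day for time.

mmol·L⁻¹·day⁻¹

Step 1: For overall order n, rate = k × (concentration)^n.
Step 2: Rate has units mmol·L⁻¹·day⁻¹; concentration term has units (mmol·L⁻¹)^0.
Step 3: k = rate / (concentration)^n, so units of k = (mmol·L⁻¹)^(1-0)·day⁻¹ = mmol·L⁻¹·day⁻¹.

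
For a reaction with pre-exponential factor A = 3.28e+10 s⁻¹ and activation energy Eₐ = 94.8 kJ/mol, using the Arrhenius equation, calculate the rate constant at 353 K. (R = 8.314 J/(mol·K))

3.07e-04 s⁻¹

Step 1: Use the Arrhenius equation: k = A × exp(-Eₐ/RT)
Step 2: Convert Eₐ to J/mol: 94.8 kJ/mol = 94800 J/mol
Step 3: Calculate the exponent: -Eₐ/(RT) = -94800/(8.314 × 353) = -32.30157
Step 4: k = 3.28e+10 × exp(-32.30157)
Step 5: k = 3.28e+10 × 9.36713e-15 = 3.0724e-04 s⁻¹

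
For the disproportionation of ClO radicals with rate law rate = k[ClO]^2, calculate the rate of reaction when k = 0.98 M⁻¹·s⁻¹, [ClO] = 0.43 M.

0.1812 M/s

Step 1: Identify the rate law: rate = k[ClO]^2
Step 2: Substitute values: rate = 0.98 × (0.43)^2
Step 3: Calculate: rate = 0.98 × 0.1849 = 0.181202 M/s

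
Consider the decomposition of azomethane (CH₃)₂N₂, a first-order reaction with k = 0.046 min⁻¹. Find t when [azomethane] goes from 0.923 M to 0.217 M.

31.47 min

Step 1: For first-order: t = ln([azomethane]₀/[azomethane])/k
Step 2: t = ln(0.923/0.217)/0.046
Step 3: t = ln(4.253)/0.046
Step 4: t = 1.448/0.046 = 31.47 min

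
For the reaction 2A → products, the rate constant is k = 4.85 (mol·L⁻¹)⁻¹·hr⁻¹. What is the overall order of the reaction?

second order (2)

Step 1: The units of k for an nth-order reaction are (concentration)^(1-n)·(time)⁻¹.
Step 2: Here k has units (mol·L⁻¹)⁻¹·hr⁻¹, so the concentration exponent is -1.
Step 3: 1 - n = -1 ⇒ n = 2. The reaction is second order.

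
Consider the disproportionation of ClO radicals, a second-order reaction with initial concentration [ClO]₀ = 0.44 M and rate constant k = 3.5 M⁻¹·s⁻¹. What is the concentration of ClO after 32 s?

0.008751 M

Step 1: For a second-order reaction: 1/[ClO] = 1/[ClO]₀ + kt
Step 2: 1/[ClO] = 1/0.44 + 3.5 × 32
Step 3: 1/[ClO] = 2.273 + 112 = 114.3
Step 4: [ClO] = 1/114.3 = 0.008751 M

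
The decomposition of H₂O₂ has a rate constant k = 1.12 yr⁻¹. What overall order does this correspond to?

first order (1)

Step 1: The units of k for an nth-order reaction are (concentration)^(1-n)·(time)⁻¹.
Step 2: Here k has units yr⁻¹, so the concentration exponent is 0.
Step 3: 1 - n = 0 ⇒ n = 1. The reaction is first order.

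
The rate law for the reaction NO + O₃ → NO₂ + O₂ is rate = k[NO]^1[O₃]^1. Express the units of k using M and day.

M⁻¹·day⁻¹

Step 1: Overall order = 1 + 1 = 2.
Step 2: rate has units M·day⁻¹; [NO]^1[O₃]^1 has units M^2.
Step 3: k = rate/([NO]^1[O₃]^1), so units of k = M^(1-2)·day⁻¹ = M⁻¹·day⁻¹.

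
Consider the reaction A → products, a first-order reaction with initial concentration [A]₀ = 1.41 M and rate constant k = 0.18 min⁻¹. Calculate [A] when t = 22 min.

0.02688 M

Step 1: For a first-order reaction: [A] = [A]₀ × e^(-kt)
Step 2: [A] = 1.41 × e^(-0.18 × 22)
Step 3: [A] = 1.41 × e^(-3.96)
Step 4: [A] = 1.41 × 0.0190631 = 0.02688 M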